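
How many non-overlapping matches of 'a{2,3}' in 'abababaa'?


Pattern 'a{2,3}' matches between 2 and 3 consecutive a's (greedy).
String: 'abababaa'
Finding runs of a's and applying greedy matching:
  Run at pos 0: 'a' (length 1)
  Run at pos 2: 'a' (length 1)
  Run at pos 4: 'a' (length 1)
  Run at pos 6: 'aa' (length 2)
Matches: ['aa']
Count: 1

1


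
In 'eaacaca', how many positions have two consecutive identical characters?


Looking for consecutive identical characters in 'eaacaca':
  pos 0-1: 'e' vs 'a' -> different
  pos 1-2: 'a' vs 'a' -> MATCH ('aa')
  pos 2-3: 'a' vs 'c' -> different
  pos 3-4: 'c' vs 'a' -> different
  pos 4-5: 'a' vs 'c' -> different
  pos 5-6: 'c' vs 'a' -> different
Consecutive identical pairs: ['aa']
Count: 1

1


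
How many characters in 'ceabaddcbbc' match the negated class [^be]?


Negated class [^be] matches any char NOT in {b, e}
Scanning 'ceabaddcbbc':
  pos 0: 'c' -> MATCH
  pos 1: 'e' -> no (excluded)
  pos 2: 'a' -> MATCH
  pos 3: 'b' -> no (excluded)
  pos 4: 'a' -> MATCH
  pos 5: 'd' -> MATCH
  pos 6: 'd' -> MATCH
  pos 7: 'c' -> MATCH
  pos 8: 'b' -> no (excluded)
  pos 9: 'b' -> no (excluded)
  pos 10: 'c' -> MATCH
Total matches: 7

7


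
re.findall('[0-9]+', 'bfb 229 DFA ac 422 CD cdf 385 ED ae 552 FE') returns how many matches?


Pattern '[0-9]+' finds one or more digits.
Text: 'bfb 229 DFA ac 422 CD cdf 385 ED ae 552 FE'
Scanning for matches:
  Match 1: '229'
  Match 2: '422'
  Match 3: '385'
  Match 4: '552'
Total matches: 4

4


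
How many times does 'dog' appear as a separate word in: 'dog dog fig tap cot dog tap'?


Scanning each word for exact match 'dog':
  Word 1: 'dog' -> MATCH
  Word 2: 'dog' -> MATCH
  Word 3: 'fig' -> no
  Word 4: 'tap' -> no
  Word 5: 'cot' -> no
  Word 6: 'dog' -> MATCH
  Word 7: 'tap' -> no
Total matches: 3

3


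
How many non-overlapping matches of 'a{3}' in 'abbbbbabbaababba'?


Pattern 'a{3}' matches exactly 3 consecutive a's (greedy, non-overlapping).
String: 'abbbbbabbaababba'
Scanning for runs of a's:
  Run at pos 0: 'a' (length 1) -> 0 match(es)
  Run at pos 6: 'a' (length 1) -> 0 match(es)
  Run at pos 9: 'aa' (length 2) -> 0 match(es)
  Run at pos 12: 'a' (length 1) -> 0 match(es)
  Run at pos 15: 'a' (length 1) -> 0 match(es)
Matches found: []
Total: 0

0


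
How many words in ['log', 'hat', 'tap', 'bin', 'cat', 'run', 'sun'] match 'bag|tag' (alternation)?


Alternation 'bag|tag' matches either 'bag' or 'tag'.
Checking each word:
  'log' -> no
  'hat' -> no
  'tap' -> no
  'bin' -> no
  'cat' -> no
  'run' -> no
  'sun' -> no
Matches: []
Count: 0

0


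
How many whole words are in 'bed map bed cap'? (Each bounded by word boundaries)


Word boundaries (\b) mark the start/end of each word.
Text: 'bed map bed cap'
Splitting by whitespace:
  Word 1: 'bed'
  Word 2: 'map'
  Word 3: 'bed'
  Word 4: 'cap'
Total whole words: 4

4


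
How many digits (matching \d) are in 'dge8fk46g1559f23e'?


\d matches any digit 0-9.
Scanning 'dge8fk46g1559f23e':
  pos 3: '8' -> DIGIT
  pos 6: '4' -> DIGIT
  pos 7: '6' -> DIGIT
  pos 9: '1' -> DIGIT
  pos 10: '5' -> DIGIT
  pos 11: '5' -> DIGIT
  pos 12: '9' -> DIGIT
  pos 14: '2' -> DIGIT
  pos 15: '3' -> DIGIT
Digits found: ['8', '4', '6', '1', '5', '5', '9', '2', '3']
Total: 9

9


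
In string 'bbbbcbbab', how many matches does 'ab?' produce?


Pattern 'ab?' matches 'a' optionally followed by 'b'.
String: 'bbbbcbbab'
Scanning left to right for 'a' then checking next char:
  Match 1: 'ab' (a followed by b)
Total matches: 1

1


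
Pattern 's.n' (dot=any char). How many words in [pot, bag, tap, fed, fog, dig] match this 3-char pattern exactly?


Pattern 's.n' means: starts with 's', any single char, ends with 'n'.
Checking each word (must be exactly 3 chars):
  'pot' (len=3): no
  'bag' (len=3): no
  'tap' (len=3): no
  'fed' (len=3): no
  'fog' (len=3): no
  'dig' (len=3): no
Matching words: []
Total: 0

0


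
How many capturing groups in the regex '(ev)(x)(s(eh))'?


To count capturing groups, count each '(' that starts a group.
Pattern: '(ev)(x)(s(eh))'
Walking through the pattern:
  Position 0: '(' -> group #1
  Position 4: '(' -> group #2
  Position 7: '(' -> group #3
  Position 9: '(' -> group #4
Total capturing groups: 4

4


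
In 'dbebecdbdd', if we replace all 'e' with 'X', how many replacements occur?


re.sub('e', 'X', text) replaces every occurrence of 'e' with 'X'.
Text: 'dbebecdbdd'
Scanning for 'e':
  pos 2: 'e' -> replacement #1
  pos 4: 'e' -> replacement #2
Total replacements: 2

2


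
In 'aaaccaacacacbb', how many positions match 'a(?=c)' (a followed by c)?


Lookahead 'a(?=c)' matches 'a' only when followed by 'c'.
String: 'aaaccaacacacbb'
Checking each position where char is 'a':
  pos 0: 'a' -> no (next='a')
  pos 1: 'a' -> no (next='a')
  pos 2: 'a' -> MATCH (next='c')
  pos 5: 'a' -> no (next='a')
  pos 6: 'a' -> MATCH (next='c')
  pos 8: 'a' -> MATCH (next='c')
  pos 10: 'a' -> MATCH (next='c')
Matching positions: [2, 6, 8, 10]
Count: 4

4


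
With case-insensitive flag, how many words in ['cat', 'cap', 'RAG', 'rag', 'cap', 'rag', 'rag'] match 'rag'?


Case-insensitive matching: compare each word's lowercase form to 'rag'.
  'cat' -> lower='cat' -> no
  'cap' -> lower='cap' -> no
  'RAG' -> lower='rag' -> MATCH
  'rag' -> lower='rag' -> MATCH
  'cap' -> lower='cap' -> no
  'rag' -> lower='rag' -> MATCH
  'rag' -> lower='rag' -> MATCH
Matches: ['RAG', 'rag', 'rag', 'rag']
Count: 4

4


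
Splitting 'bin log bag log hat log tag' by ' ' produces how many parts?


Splitting by ' ' breaks the string at each occurrence of the separator.
Text: 'bin log bag log hat log tag'
Parts after split:
  Part 1: 'bin'
  Part 2: 'log'
  Part 3: 'bag'
  Part 4: 'log'
  Part 5: 'hat'
  Part 6: 'log'
  Part 7: 'tag'
Total parts: 7

7


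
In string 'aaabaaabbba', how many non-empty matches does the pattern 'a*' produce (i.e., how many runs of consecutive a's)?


Pattern 'a*' matches zero or more a's. We want non-empty runs of consecutive a's.
String: 'aaabaaabbba'
Walking through the string to find runs of a's:
  Run 1: positions 0-2 -> 'aaa'
  Run 2: positions 4-6 -> 'aaa'
  Run 3: positions 10-10 -> 'a'
Non-empty runs found: ['aaa', 'aaa', 'a']
Count: 3

3


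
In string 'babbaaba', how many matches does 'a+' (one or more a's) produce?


Pattern 'a+' matches one or more consecutive a's.
String: 'babbaaba'
Scanning for runs of a:
  Match 1: 'a' (length 1)
  Match 2: 'aa' (length 2)
  Match 3: 'a' (length 1)
Total matches: 3

3


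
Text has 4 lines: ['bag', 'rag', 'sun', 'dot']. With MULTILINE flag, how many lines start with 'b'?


With MULTILINE flag, ^ matches the start of each line.
Lines: ['bag', 'rag', 'sun', 'dot']
Checking which lines start with 'b':
  Line 1: 'bag' -> MATCH
  Line 2: 'rag' -> no
  Line 3: 'sun' -> no
  Line 4: 'dot' -> no
Matching lines: ['bag']
Count: 1

1


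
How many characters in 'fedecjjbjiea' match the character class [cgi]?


Character class [cgi] matches any of: {c, g, i}
Scanning string 'fedecjjbjiea' character by character:
  pos 0: 'f' -> no
  pos 1: 'e' -> no
  pos 2: 'd' -> no
  pos 3: 'e' -> no
  pos 4: 'c' -> MATCH
  pos 5: 'j' -> no
  pos 6: 'j' -> no
  pos 7: 'b' -> no
  pos 8: 'j' -> no
  pos 9: 'i' -> MATCH
  pos 10: 'e' -> no
  pos 11: 'a' -> no
Total matches: 2

2


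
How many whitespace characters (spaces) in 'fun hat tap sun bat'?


\s matches whitespace characters (spaces, tabs, etc.).
Text: 'fun hat tap sun bat'
This text has 5 words separated by spaces.
Number of spaces = number of words - 1 = 5 - 1 = 4

4


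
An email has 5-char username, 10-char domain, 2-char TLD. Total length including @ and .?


An email address has format: username@domain.tld
Username length: 5
'@' character: 1
Domain length: 10
'.' character: 1
TLD length: 2
Total = 5 + 1 + 10 + 1 + 2 = 19

19


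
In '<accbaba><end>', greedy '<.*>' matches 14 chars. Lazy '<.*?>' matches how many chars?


Greedy '<.*>' tries to match as MUCH as possible.
Lazy '<.*?>' tries to match as LITTLE as possible.

String: '<accbaba><end>'
Greedy '<.*>' starts at first '<' and extends to the LAST '>': '<accbaba><end>' (14 chars)
Lazy '<.*?>' starts at first '<' and stops at the FIRST '>': '<accbaba>' (9 chars)

9


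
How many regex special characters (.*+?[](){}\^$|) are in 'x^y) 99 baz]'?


Regex special characters are: . * + ? [ ] ( ) { } \ ^ $ |
Scanning 'x^y) 99 baz]':
  pos 1: '^' -> SPECIAL
  pos 3: ')' -> SPECIAL
  pos 11: ']' -> SPECIAL
Special chars found: ['^', ')', ']']
Total: 3

3


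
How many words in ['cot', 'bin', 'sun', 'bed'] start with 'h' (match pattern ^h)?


Pattern ^h anchors to start of word. Check which words begin with 'h':
  'cot' -> no
  'bin' -> no
  'sun' -> no
  'bed' -> no
Matching words: []
Count: 0

0


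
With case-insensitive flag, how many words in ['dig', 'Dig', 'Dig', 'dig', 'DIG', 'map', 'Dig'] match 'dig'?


Case-insensitive matching: compare each word's lowercase form to 'dig'.
  'dig' -> lower='dig' -> MATCH
  'Dig' -> lower='dig' -> MATCH
  'Dig' -> lower='dig' -> MATCH
  'dig' -> lower='dig' -> MATCH
  'DIG' -> lower='dig' -> MATCH
  'map' -> lower='map' -> no
  'Dig' -> lower='dig' -> MATCH
Matches: ['dig', 'Dig', 'Dig', 'dig', 'DIG', 'Dig']
Count: 6

6


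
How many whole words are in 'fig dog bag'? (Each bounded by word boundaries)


Word boundaries (\b) mark the start/end of each word.
Text: 'fig dog bag'
Splitting by whitespace:
  Word 1: 'fig'
  Word 2: 'dog'
  Word 3: 'bag'
Total whole words: 3

3


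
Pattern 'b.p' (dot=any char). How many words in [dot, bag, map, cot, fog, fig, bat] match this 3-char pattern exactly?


Pattern 'b.p' means: starts with 'b', any single char, ends with 'p'.
Checking each word (must be exactly 3 chars):
  'dot' (len=3): no
  'bag' (len=3): no
  'map' (len=3): no
  'cot' (len=3): no
  'fog' (len=3): no
  'fig' (len=3): no
  'bat' (len=3): no
Matching words: []
Total: 0

0


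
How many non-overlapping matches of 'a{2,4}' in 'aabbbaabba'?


Pattern 'a{2,4}' matches between 2 and 4 consecutive a's (greedy).
String: 'aabbbaabba'
Finding runs of a's and applying greedy matching:
  Run at pos 0: 'aa' (length 2)
  Run at pos 5: 'aa' (length 2)
  Run at pos 9: 'a' (length 1)
Matches: ['aa', 'aa']
Count: 2

2


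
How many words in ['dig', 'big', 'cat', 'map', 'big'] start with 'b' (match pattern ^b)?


Pattern ^b anchors to start of word. Check which words begin with 'b':
  'dig' -> no
  'big' -> MATCH (starts with 'b')
  'cat' -> no
  'map' -> no
  'big' -> MATCH (starts with 'b')
Matching words: ['big', 'big']
Count: 2

2


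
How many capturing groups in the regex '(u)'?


To count capturing groups, count each '(' that starts a group.
Pattern: '(u)'
Walking through the pattern:
  Position 0: '(' -> group #1
Total capturing groups: 1

1


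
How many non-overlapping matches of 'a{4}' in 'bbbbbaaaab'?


Pattern 'a{4}' matches exactly 4 consecutive a's (greedy, non-overlapping).
String: 'bbbbbaaaab'
Scanning for runs of a's:
  Run at pos 5: 'aaaa' (length 4) -> 1 match(es)
Matches found: ['aaaa']
Total: 1

1


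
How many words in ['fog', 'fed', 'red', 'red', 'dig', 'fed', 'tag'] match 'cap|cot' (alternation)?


Alternation 'cap|cot' matches either 'cap' or 'cot'.
Checking each word:
  'fog' -> no
  'fed' -> no
  'red' -> no
  'red' -> no
  'dig' -> no
  'fed' -> no
  'tag' -> no
Matches: []
Count: 0

0


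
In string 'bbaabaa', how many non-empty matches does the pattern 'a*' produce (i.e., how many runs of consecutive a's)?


Pattern 'a*' matches zero or more a's. We want non-empty runs of consecutive a's.
String: 'bbaabaa'
Walking through the string to find runs of a's:
  Run 1: positions 2-3 -> 'aa'
  Run 2: positions 5-6 -> 'aa'
Non-empty runs found: ['aa', 'aa']
Count: 2

2


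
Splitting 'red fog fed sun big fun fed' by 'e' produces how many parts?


Splitting by 'e' breaks the string at each occurrence of the separator.
Text: 'red fog fed sun big fun fed'
Parts after split:
  Part 1: 'r'
  Part 2: 'd fog f'
  Part 3: 'd sun big fun f'
  Part 4: 'd'
Total parts: 4

4


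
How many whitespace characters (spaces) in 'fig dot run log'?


\s matches whitespace characters (spaces, tabs, etc.).
Text: 'fig dot run log'
This text has 4 words separated by spaces.
Number of spaces = number of words - 1 = 4 - 1 = 3

3


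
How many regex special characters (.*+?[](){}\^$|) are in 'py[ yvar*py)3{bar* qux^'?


Regex special characters are: . * + ? [ ] ( ) { } \ ^ $ |
Scanning 'py[ yvar*py)3{bar* qux^':
  pos 2: '[' -> SPECIAL
  pos 8: '*' -> SPECIAL
  pos 11: ')' -> SPECIAL
  pos 13: '{' -> SPECIAL
  pos 17: '*' -> SPECIAL
  pos 22: '^' -> SPECIAL
Special chars found: ['[', '*', ')', '{', '*', '^']
Total: 6

6


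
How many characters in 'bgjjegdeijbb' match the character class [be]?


Character class [be] matches any of: {b, e}
Scanning string 'bgjjegdeijbb' character by character:
  pos 0: 'b' -> MATCH
  pos 1: 'g' -> no
  pos 2: 'j' -> no
  pos 3: 'j' -> no
  pos 4: 'e' -> MATCH
  pos 5: 'g' -> no
  pos 6: 'd' -> no
  pos 7: 'e' -> MATCH
  pos 8: 'i' -> no
  pos 9: 'j' -> no
  pos 10: 'b' -> MATCH
  pos 11: 'b' -> MATCH
Total matches: 5

5


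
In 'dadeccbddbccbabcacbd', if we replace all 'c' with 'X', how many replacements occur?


re.sub('c', 'X', text) replaces every occurrence of 'c' with 'X'.
Text: 'dadeccbddbccbabcacbd'
Scanning for 'c':
  pos 4: 'c' -> replacement #1
  pos 5: 'c' -> replacement #2
  pos 10: 'c' -> replacement #3
  pos 11: 'c' -> replacement #4
  pos 15: 'c' -> replacement #5
  pos 17: 'c' -> replacement #6
Total replacements: 6

6


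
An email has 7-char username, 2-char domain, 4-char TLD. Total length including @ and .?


An email address has format: username@domain.tld
Username length: 7
'@' character: 1
Domain length: 2
'.' character: 1
TLD length: 4
Total = 7 + 1 + 2 + 1 + 4 = 15

15


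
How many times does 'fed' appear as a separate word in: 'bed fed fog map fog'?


Scanning each word for exact match 'fed':
  Word 1: 'bed' -> no
  Word 2: 'fed' -> MATCH
  Word 3: 'fog' -> no
  Word 4: 'map' -> no
  Word 5: 'fog' -> no
Total matches: 1

1


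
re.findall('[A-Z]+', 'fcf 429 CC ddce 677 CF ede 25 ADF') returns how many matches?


Pattern '[A-Z]+' finds one or more uppercase letters.
Text: 'fcf 429 CC ddce 677 CF ede 25 ADF'
Scanning for matches:
  Match 1: 'CC'
  Match 2: 'CF'
  Match 3: 'ADF'
Total matches: 3

3


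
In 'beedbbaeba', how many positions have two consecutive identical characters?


Looking for consecutive identical characters in 'beedbbaeba':
  pos 0-1: 'b' vs 'e' -> different
  pos 1-2: 'e' vs 'e' -> MATCH ('ee')
  pos 2-3: 'e' vs 'd' -> different
  pos 3-4: 'd' vs 'b' -> different
  pos 4-5: 'b' vs 'b' -> MATCH ('bb')
  pos 5-6: 'b' vs 'a' -> different
  pos 6-7: 'a' vs 'e' -> different
  pos 7-8: 'e' vs 'b' -> different
  pos 8-9: 'b' vs 'a' -> different
Consecutive identical pairs: ['ee', 'bb']
Count: 2

2


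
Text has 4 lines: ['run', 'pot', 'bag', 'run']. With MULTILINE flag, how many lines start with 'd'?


With MULTILINE flag, ^ matches the start of each line.
Lines: ['run', 'pot', 'bag', 'run']
Checking which lines start with 'd':
  Line 1: 'run' -> no
  Line 2: 'pot' -> no
  Line 3: 'bag' -> no
  Line 4: 'run' -> no
Matching lines: []
Count: 0

0


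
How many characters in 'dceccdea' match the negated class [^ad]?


Negated class [^ad] matches any char NOT in {a, d}
Scanning 'dceccdea':
  pos 0: 'd' -> no (excluded)
  pos 1: 'c' -> MATCH
  pos 2: 'e' -> MATCH
  pos 3: 'c' -> MATCH
  pos 4: 'c' -> MATCH
  pos 5: 'd' -> no (excluded)
  pos 6: 'e' -> MATCH
  pos 7: 'a' -> no (excluded)
Total matches: 5

5


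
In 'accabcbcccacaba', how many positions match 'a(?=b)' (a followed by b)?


Lookahead 'a(?=b)' matches 'a' only when followed by 'b'.
String: 'accabcbcccacaba'
Checking each position where char is 'a':
  pos 0: 'a' -> no (next='c')
  pos 3: 'a' -> MATCH (next='b')
  pos 10: 'a' -> no (next='c')
  pos 12: 'a' -> MATCH (next='b')
Matching positions: [3, 12]
Count: 2

2


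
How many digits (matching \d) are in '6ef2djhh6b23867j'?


\d matches any digit 0-9.
Scanning '6ef2djhh6b23867j':
  pos 0: '6' -> DIGIT
  pos 3: '2' -> DIGIT
  pos 8: '6' -> DIGIT
  pos 10: '2' -> DIGIT
  pos 11: '3' -> DIGIT
  pos 12: '8' -> DIGIT
  pos 13: '6' -> DIGIT
  pos 14: '7' -> DIGIT
Digits found: ['6', '2', '6', '2', '3', '8', '6', '7']
Total: 8

8


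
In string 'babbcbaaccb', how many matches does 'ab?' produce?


Pattern 'ab?' matches 'a' optionally followed by 'b'.
String: 'babbcbaaccb'
Scanning left to right for 'a' then checking next char:
  Match 1: 'ab' (a followed by b)
  Match 2: 'a' (a not followed by b)
  Match 3: 'a' (a not followed by b)
Total matches: 3

3


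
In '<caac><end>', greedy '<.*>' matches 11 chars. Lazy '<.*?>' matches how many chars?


Greedy '<.*>' tries to match as MUCH as possible.
Lazy '<.*?>' tries to match as LITTLE as possible.

String: '<caac><end>'
Greedy '<.*>' starts at first '<' and extends to the LAST '>': '<caac><end>' (11 chars)
Lazy '<.*?>' starts at first '<' and stops at the FIRST '>': '<caac>' (6 chars)

6


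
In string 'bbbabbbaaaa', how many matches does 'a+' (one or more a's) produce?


Pattern 'a+' matches one or more consecutive a's.
String: 'bbbabbbaaaa'
Scanning for runs of a:
  Match 1: 'a' (length 1)
  Match 2: 'aaaa' (length 4)
Total matches: 2

2


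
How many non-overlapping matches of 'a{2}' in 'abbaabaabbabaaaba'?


Pattern 'a{2}' matches exactly 2 consecutive a's (greedy, non-overlapping).
String: 'abbaabaabbabaaaba'
Scanning for runs of a's:
  Run at pos 0: 'a' (length 1) -> 0 match(es)
  Run at pos 3: 'aa' (length 2) -> 1 match(es)
  Run at pos 6: 'aa' (length 2) -> 1 match(es)
  Run at pos 10: 'a' (length 1) -> 0 match(es)
  Run at pos 12: 'aaa' (length 3) -> 1 match(es)
  Run at pos 16: 'a' (length 1) -> 0 match(es)
Matches found: ['aa', 'aa', 'aa']
Total: 3

3


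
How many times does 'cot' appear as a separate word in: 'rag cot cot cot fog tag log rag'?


Scanning each word for exact match 'cot':
  Word 1: 'rag' -> no
  Word 2: 'cot' -> MATCH
  Word 3: 'cot' -> MATCH
  Word 4: 'cot' -> MATCH
  Word 5: 'fog' -> no
  Word 6: 'tag' -> no
  Word 7: 'log' -> no
  Word 8: 'rag' -> no
Total matches: 3

3


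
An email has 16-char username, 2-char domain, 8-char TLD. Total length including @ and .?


An email address has format: username@domain.tld
Username length: 16
'@' character: 1
Domain length: 2
'.' character: 1
TLD length: 8
Total = 16 + 1 + 2 + 1 + 8 = 28

28


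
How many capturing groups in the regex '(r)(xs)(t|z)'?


To count capturing groups, count each '(' that starts a group.
Pattern: '(r)(xs)(t|z)'
Walking through the pattern:
  Position 0: '(' -> group #1
  Position 3: '(' -> group #2
  Position 7: '(' -> group #3
Total capturing groups: 3

3


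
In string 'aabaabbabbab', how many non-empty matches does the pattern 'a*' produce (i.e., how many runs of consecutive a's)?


Pattern 'a*' matches zero or more a's. We want non-empty runs of consecutive a's.
String: 'aabaabbabbab'
Walking through the string to find runs of a's:
  Run 1: positions 0-1 -> 'aa'
  Run 2: positions 3-4 -> 'aa'
  Run 3: positions 7-7 -> 'a'
  Run 4: positions 10-10 -> 'a'
Non-empty runs found: ['aa', 'aa', 'a', 'a']
Count: 4

4


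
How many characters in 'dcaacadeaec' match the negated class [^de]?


Negated class [^de] matches any char NOT in {d, e}
Scanning 'dcaacadeaec':
  pos 0: 'd' -> no (excluded)
  pos 1: 'c' -> MATCH
  pos 2: 'a' -> MATCH
  pos 3: 'a' -> MATCH
  pos 4: 'c' -> MATCH
  pos 5: 'a' -> MATCH
  pos 6: 'd' -> no (excluded)
  pos 7: 'e' -> no (excluded)
  pos 8: 'a' -> MATCH
  pos 9: 'e' -> no (excluded)
  pos 10: 'c' -> MATCH
Total matches: 7

7


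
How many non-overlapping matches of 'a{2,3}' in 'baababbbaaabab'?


Pattern 'a{2,3}' matches between 2 and 3 consecutive a's (greedy).
String: 'baababbbaaabab'
Finding runs of a's and applying greedy matching:
  Run at pos 1: 'aa' (length 2)
  Run at pos 4: 'a' (length 1)
  Run at pos 8: 'aaa' (length 3)
  Run at pos 12: 'a' (length 1)
Matches: ['aa', 'aaa']
Count: 2

2


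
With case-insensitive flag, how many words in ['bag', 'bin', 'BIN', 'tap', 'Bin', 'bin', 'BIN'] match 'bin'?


Case-insensitive matching: compare each word's lowercase form to 'bin'.
  'bag' -> lower='bag' -> no
  'bin' -> lower='bin' -> MATCH
  'BIN' -> lower='bin' -> MATCH
  'tap' -> lower='tap' -> no
  'Bin' -> lower='bin' -> MATCH
  'bin' -> lower='bin' -> MATCH
  'BIN' -> lower='bin' -> MATCH
Matches: ['bin', 'BIN', 'Bin', 'bin', 'BIN']
Count: 5

5


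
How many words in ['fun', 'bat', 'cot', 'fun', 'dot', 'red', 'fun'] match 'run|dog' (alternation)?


Alternation 'run|dog' matches either 'run' or 'dog'.
Checking each word:
  'fun' -> no
  'bat' -> no
  'cot' -> no
  'fun' -> no
  'dot' -> no
  'red' -> no
  'fun' -> no
Matches: []
Count: 0

0


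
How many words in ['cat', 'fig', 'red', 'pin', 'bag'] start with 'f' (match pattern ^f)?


Pattern ^f anchors to start of word. Check which words begin with 'f':
  'cat' -> no
  'fig' -> MATCH (starts with 'f')
  'red' -> no
  'pin' -> no
  'bag' -> no
Matching words: ['fig']
Count: 1

1


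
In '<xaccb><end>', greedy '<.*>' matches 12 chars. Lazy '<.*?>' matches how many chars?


Greedy '<.*>' tries to match as MUCH as possible.
Lazy '<.*?>' tries to match as LITTLE as possible.

String: '<xaccb><end>'
Greedy '<.*>' starts at first '<' and extends to the LAST '>': '<xaccb><end>' (12 chars)
Lazy '<.*?>' starts at first '<' and stops at the FIRST '>': '<xaccb>' (7 chars)

7


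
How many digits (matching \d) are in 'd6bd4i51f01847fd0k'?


\d matches any digit 0-9.
Scanning 'd6bd4i51f01847fd0k':
  pos 1: '6' -> DIGIT
  pos 4: '4' -> DIGIT
  pos 6: '5' -> DIGIT
  pos 7: '1' -> DIGIT
  pos 9: '0' -> DIGIT
  pos 10: '1' -> DIGIT
  pos 11: '8' -> DIGIT
  pos 12: '4' -> DIGIT
  pos 13: '7' -> DIGIT
  pos 16: '0' -> DIGIT
Digits found: ['6', '4', '5', '1', '0', '1', '8', '4', '7', '0']
Total: 10

10


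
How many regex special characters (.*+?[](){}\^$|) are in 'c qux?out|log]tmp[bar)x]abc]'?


Regex special characters are: . * + ? [ ] ( ) { } \ ^ $ |
Scanning 'c qux?out|log]tmp[bar)x]abc]':
  pos 5: '?' -> SPECIAL
  pos 9: '|' -> SPECIAL
  pos 13: ']' -> SPECIAL
  pos 17: '[' -> SPECIAL
  pos 21: ')' -> SPECIAL
  pos 23: ']' -> SPECIAL
  pos 27: ']' -> SPECIAL
Special chars found: ['?', '|', ']', '[', ')', ']', ']']
Total: 7

7


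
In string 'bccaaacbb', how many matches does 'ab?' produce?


Pattern 'ab?' matches 'a' optionally followed by 'b'.
String: 'bccaaacbb'
Scanning left to right for 'a' then checking next char:
  Match 1: 'a' (a not followed by b)
  Match 2: 'a' (a not followed by b)
  Match 3: 'a' (a not followed by b)
Total matches: 3

3


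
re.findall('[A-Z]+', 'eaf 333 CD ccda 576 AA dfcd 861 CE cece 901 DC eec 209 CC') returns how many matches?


Pattern '[A-Z]+' finds one or more uppercase letters.
Text: 'eaf 333 CD ccda 576 AA dfcd 861 CE cece 901 DC eec 209 CC'
Scanning for matches:
  Match 1: 'CD'
  Match 2: 'AA'
  Match 3: 'CE'
  Match 4: 'DC'
  Match 5: 'CC'
Total matches: 5

5


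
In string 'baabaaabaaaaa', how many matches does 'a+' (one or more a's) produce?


Pattern 'a+' matches one or more consecutive a's.
String: 'baabaaabaaaaa'
Scanning for runs of a:
  Match 1: 'aa' (length 2)
  Match 2: 'aaa' (length 3)
  Match 3: 'aaaaa' (length 5)
Total matches: 3

3


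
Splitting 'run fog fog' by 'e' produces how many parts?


Splitting by 'e' breaks the string at each occurrence of the separator.
Text: 'run fog fog'
Parts after split:
  Part 1: 'run fog fog'
Total parts: 1

1


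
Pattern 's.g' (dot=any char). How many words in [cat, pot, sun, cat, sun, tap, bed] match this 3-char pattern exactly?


Pattern 's.g' means: starts with 's', any single char, ends with 'g'.
Checking each word (must be exactly 3 chars):
  'cat' (len=3): no
  'pot' (len=3): no
  'sun' (len=3): no
  'cat' (len=3): no
  'sun' (len=3): no
  'tap' (len=3): no
  'bed' (len=3): no
Matching words: []
Total: 0

0


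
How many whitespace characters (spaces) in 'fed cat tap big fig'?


\s matches whitespace characters (spaces, tabs, etc.).
Text: 'fed cat tap big fig'
This text has 5 words separated by spaces.
Number of spaces = number of words - 1 = 5 - 1 = 4

4


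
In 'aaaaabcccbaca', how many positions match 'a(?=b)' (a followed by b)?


Lookahead 'a(?=b)' matches 'a' only when followed by 'b'.
String: 'aaaaabcccbaca'
Checking each position where char is 'a':
  pos 0: 'a' -> no (next='a')
  pos 1: 'a' -> no (next='a')
  pos 2: 'a' -> no (next='a')
  pos 3: 'a' -> no (next='a')
  pos 4: 'a' -> MATCH (next='b')
  pos 10: 'a' -> no (next='c')
Matching positions: [4]
Count: 1

1


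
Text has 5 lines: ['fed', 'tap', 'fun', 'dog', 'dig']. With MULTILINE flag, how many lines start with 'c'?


With MULTILINE flag, ^ matches the start of each line.
Lines: ['fed', 'tap', 'fun', 'dog', 'dig']
Checking which lines start with 'c':
  Line 1: 'fed' -> no
  Line 2: 'tap' -> no
  Line 3: 'fun' -> no
  Line 4: 'dog' -> no
  Line 5: 'dig' -> no
Matching lines: []
Count: 0

0


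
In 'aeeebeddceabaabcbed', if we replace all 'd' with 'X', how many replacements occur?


re.sub('d', 'X', text) replaces every occurrence of 'd' with 'X'.
Text: 'aeeebeddceabaabcbed'
Scanning for 'd':
  pos 6: 'd' -> replacement #1
  pos 7: 'd' -> replacement #2
  pos 18: 'd' -> replacement #3
Total replacements: 3

3


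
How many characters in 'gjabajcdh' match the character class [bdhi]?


Character class [bdhi] matches any of: {b, d, h, i}
Scanning string 'gjabajcdh' character by character:
  pos 0: 'g' -> no
  pos 1: 'j' -> no
  pos 2: 'a' -> no
  pos 3: 'b' -> MATCH
  pos 4: 'a' -> no
  pos 5: 'j' -> no
  pos 6: 'c' -> no
  pos 7: 'd' -> MATCH
  pos 8: 'h' -> MATCH
Total matches: 3

3


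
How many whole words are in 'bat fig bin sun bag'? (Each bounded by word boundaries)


Word boundaries (\b) mark the start/end of each word.
Text: 'bat fig bin sun bag'
Splitting by whitespace:
  Word 1: 'bat'
  Word 2: 'fig'
  Word 3: 'bin'
  Word 4: 'sun'
  Word 5: 'bag'
Total whole words: 5

5


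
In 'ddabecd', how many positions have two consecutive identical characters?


Looking for consecutive identical characters in 'ddabecd':
  pos 0-1: 'd' vs 'd' -> MATCH ('dd')
  pos 1-2: 'd' vs 'a' -> different
  pos 2-3: 'a' vs 'b' -> different
  pos 3-4: 'b' vs 'e' -> different
  pos 4-5: 'e' vs 'c' -> different
  pos 5-6: 'c' vs 'd' -> different
Consecutive identical pairs: ['dd']
Count: 1

1


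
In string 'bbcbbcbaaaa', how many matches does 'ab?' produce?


Pattern 'ab?' matches 'a' optionally followed by 'b'.
String: 'bbcbbcbaaaa'
Scanning left to right for 'a' then checking next char:
  Match 1: 'a' (a not followed by b)
  Match 2: 'a' (a not followed by b)
  Match 3: 'a' (a not followed by b)
  Match 4: 'a' (a not followed by b)
Total matches: 4

4


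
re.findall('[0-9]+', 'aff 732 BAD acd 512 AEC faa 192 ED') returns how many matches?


Pattern '[0-9]+' finds one or more digits.
Text: 'aff 732 BAD acd 512 AEC faa 192 ED'
Scanning for matches:
  Match 1: '732'
  Match 2: '512'
  Match 3: '192'
Total matches: 3

3


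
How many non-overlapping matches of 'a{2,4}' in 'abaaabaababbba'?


Pattern 'a{2,4}' matches between 2 and 4 consecutive a's (greedy).
String: 'abaaabaababbba'
Finding runs of a's and applying greedy matching:
  Run at pos 0: 'a' (length 1)
  Run at pos 2: 'aaa' (length 3)
  Run at pos 6: 'aa' (length 2)
  Run at pos 9: 'a' (length 1)
  Run at pos 13: 'a' (length 1)
Matches: ['aaa', 'aa']
Count: 2

2


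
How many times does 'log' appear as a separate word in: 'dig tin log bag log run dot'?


Scanning each word for exact match 'log':
  Word 1: 'dig' -> no
  Word 2: 'tin' -> no
  Word 3: 'log' -> MATCH
  Word 4: 'bag' -> no
  Word 5: 'log' -> MATCH
  Word 6: 'run' -> no
  Word 7: 'dot' -> no
Total matches: 2

2


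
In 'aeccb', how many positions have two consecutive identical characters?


Looking for consecutive identical characters in 'aeccb':
  pos 0-1: 'a' vs 'e' -> different
  pos 1-2: 'e' vs 'c' -> different
  pos 2-3: 'c' vs 'c' -> MATCH ('cc')
  pos 3-4: 'c' vs 'b' -> different
Consecutive identical pairs: ['cc']
Count: 1

1


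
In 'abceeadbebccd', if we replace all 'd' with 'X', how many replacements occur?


re.sub('d', 'X', text) replaces every occurrence of 'd' with 'X'.
Text: 'abceeadbebccd'
Scanning for 'd':
  pos 6: 'd' -> replacement #1
  pos 12: 'd' -> replacement #2
Total replacements: 2

2


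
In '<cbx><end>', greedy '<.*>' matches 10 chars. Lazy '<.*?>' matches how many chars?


Greedy '<.*>' tries to match as MUCH as possible.
Lazy '<.*?>' tries to match as LITTLE as possible.

String: '<cbx><end>'
Greedy '<.*>' starts at first '<' and extends to the LAST '>': '<cbx><end>' (10 chars)
Lazy '<.*?>' starts at first '<' and stops at the FIRST '>': '<cbx>' (5 chars)

5


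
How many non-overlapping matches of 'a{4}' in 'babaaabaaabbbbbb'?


Pattern 'a{4}' matches exactly 4 consecutive a's (greedy, non-overlapping).
String: 'babaaabaaabbbbbb'
Scanning for runs of a's:
  Run at pos 1: 'a' (length 1) -> 0 match(es)
  Run at pos 3: 'aaa' (length 3) -> 0 match(es)
  Run at pos 7: 'aaa' (length 3) -> 0 match(es)
Matches found: []
Total: 0

0


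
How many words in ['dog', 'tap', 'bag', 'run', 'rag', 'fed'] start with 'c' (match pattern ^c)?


Pattern ^c anchors to start of word. Check which words begin with 'c':
  'dog' -> no
  'tap' -> no
  'bag' -> no
  'run' -> no
  'rag' -> no
  'fed' -> no
Matching words: []
Count: 0

0


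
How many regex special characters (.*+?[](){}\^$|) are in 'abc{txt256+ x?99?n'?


Regex special characters are: . * + ? [ ] ( ) { } \ ^ $ |
Scanning 'abc{txt256+ x?99?n':
  pos 3: '{' -> SPECIAL
  pos 10: '+' -> SPECIAL
  pos 13: '?' -> SPECIAL
  pos 16: '?' -> SPECIAL
Special chars found: ['{', '+', '?', '?']
Total: 4

4


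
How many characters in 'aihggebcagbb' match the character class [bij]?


Character class [bij] matches any of: {b, i, j}
Scanning string 'aihggebcagbb' character by character:
  pos 0: 'a' -> no
  pos 1: 'i' -> MATCH
  pos 2: 'h' -> no
  pos 3: 'g' -> no
  pos 4: 'g' -> no
  pos 5: 'e' -> no
  pos 6: 'b' -> MATCH
  pos 7: 'c' -> no
  pos 8: 'a' -> no
  pos 9: 'g' -> no
  pos 10: 'b' -> MATCH
  pos 11: 'b' -> MATCH
Total matches: 4

4


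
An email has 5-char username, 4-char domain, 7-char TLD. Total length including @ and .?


An email address has format: username@domain.tld
Username length: 5
'@' character: 1
Domain length: 4
'.' character: 1
TLD length: 7
Total = 5 + 1 + 4 + 1 + 7 = 18

18


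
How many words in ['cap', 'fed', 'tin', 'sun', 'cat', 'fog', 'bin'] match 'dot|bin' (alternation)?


Alternation 'dot|bin' matches either 'dot' or 'bin'.
Checking each word:
  'cap' -> no
  'fed' -> no
  'tin' -> no
  'sun' -> no
  'cat' -> no
  'fog' -> no
  'bin' -> MATCH
Matches: ['bin']
Count: 1

1


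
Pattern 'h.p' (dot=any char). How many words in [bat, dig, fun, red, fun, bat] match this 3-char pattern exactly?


Pattern 'h.p' means: starts with 'h', any single char, ends with 'p'.
Checking each word (must be exactly 3 chars):
  'bat' (len=3): no
  'dig' (len=3): no
  'fun' (len=3): no
  'red' (len=3): no
  'fun' (len=3): no
  'bat' (len=3): no
Matching words: []
Total: 0

0


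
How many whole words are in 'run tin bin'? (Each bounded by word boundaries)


Word boundaries (\b) mark the start/end of each word.
Text: 'run tin bin'
Splitting by whitespace:
  Word 1: 'run'
  Word 2: 'tin'
  Word 3: 'bin'
Total whole words: 3

3


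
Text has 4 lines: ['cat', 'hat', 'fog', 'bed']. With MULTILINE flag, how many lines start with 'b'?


With MULTILINE flag, ^ matches the start of each line.
Lines: ['cat', 'hat', 'fog', 'bed']
Checking which lines start with 'b':
  Line 1: 'cat' -> no
  Line 2: 'hat' -> no
  Line 3: 'fog' -> no
  Line 4: 'bed' -> MATCH
Matching lines: ['bed']
Count: 1

1


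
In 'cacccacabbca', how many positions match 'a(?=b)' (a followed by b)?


Lookahead 'a(?=b)' matches 'a' only when followed by 'b'.
String: 'cacccacabbca'
Checking each position where char is 'a':
  pos 1: 'a' -> no (next='c')
  pos 5: 'a' -> no (next='c')
  pos 7: 'a' -> MATCH (next='b')
Matching positions: [7]
Count: 1

1


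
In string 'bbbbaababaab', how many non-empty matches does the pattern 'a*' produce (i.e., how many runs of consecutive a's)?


Pattern 'a*' matches zero or more a's. We want non-empty runs of consecutive a's.
String: 'bbbbaababaab'
Walking through the string to find runs of a's:
  Run 1: positions 4-5 -> 'aa'
  Run 2: positions 7-7 -> 'a'
  Run 3: positions 9-10 -> 'aa'
Non-empty runs found: ['aa', 'a', 'aa']
Count: 3

3


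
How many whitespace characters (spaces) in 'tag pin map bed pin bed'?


\s matches whitespace characters (spaces, tabs, etc.).
Text: 'tag pin map bed pin bed'
This text has 6 words separated by spaces.
Number of spaces = number of words - 1 = 6 - 1 = 5

5


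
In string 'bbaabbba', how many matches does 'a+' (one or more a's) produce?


Pattern 'a+' matches one or more consecutive a's.
String: 'bbaabbba'
Scanning for runs of a:
  Match 1: 'aa' (length 2)
  Match 2: 'a' (length 1)
Total matches: 2

2


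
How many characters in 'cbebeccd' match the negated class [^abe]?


Negated class [^abe] matches any char NOT in {a, b, e}
Scanning 'cbebeccd':
  pos 0: 'c' -> MATCH
  pos 1: 'b' -> no (excluded)
  pos 2: 'e' -> no (excluded)
  pos 3: 'b' -> no (excluded)
  pos 4: 'e' -> no (excluded)
  pos 5: 'c' -> MATCH
  pos 6: 'c' -> MATCH
  pos 7: 'd' -> MATCH
Total matches: 4

4


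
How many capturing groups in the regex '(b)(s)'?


To count capturing groups, count each '(' that starts a group.
Pattern: '(b)(s)'
Walking through the pattern:
  Position 0: '(' -> group #1
  Position 3: '(' -> group #2
Total capturing groups: 2

2


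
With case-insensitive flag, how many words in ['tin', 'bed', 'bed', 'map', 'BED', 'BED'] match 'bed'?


Case-insensitive matching: compare each word's lowercase form to 'bed'.
  'tin' -> lower='tin' -> no
  'bed' -> lower='bed' -> MATCH
  'bed' -> lower='bed' -> MATCH
  'map' -> lower='map' -> no
  'BED' -> lower='bed' -> MATCH
  'BED' -> lower='bed' -> MATCH
Matches: ['bed', 'bed', 'BED', 'BED']
Count: 4

4


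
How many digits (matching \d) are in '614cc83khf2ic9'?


\d matches any digit 0-9.
Scanning '614cc83khf2ic9':
  pos 0: '6' -> DIGIT
  pos 1: '1' -> DIGIT
  pos 2: '4' -> DIGIT
  pos 5: '8' -> DIGIT
  pos 6: '3' -> DIGIT
  pos 10: '2' -> DIGIT
  pos 13: '9' -> DIGIT
Digits found: ['6', '1', '4', '8', '3', '2', '9']
Total: 7

7


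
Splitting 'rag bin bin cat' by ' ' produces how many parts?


Splitting by ' ' breaks the string at each occurrence of the separator.
Text: 'rag bin bin cat'
Parts after split:
  Part 1: 'rag'
  Part 2: 'bin'
  Part 3: 'bin'
  Part 4: 'cat'
Total parts: 4

4


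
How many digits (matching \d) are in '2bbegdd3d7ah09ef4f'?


\d matches any digit 0-9.
Scanning '2bbegdd3d7ah09ef4f':
  pos 0: '2' -> DIGIT
  pos 7: '3' -> DIGIT
  pos 9: '7' -> DIGIT
  pos 12: '0' -> DIGIT
  pos 13: '9' -> DIGIT
  pos 16: '4' -> DIGIT
Digits found: ['2', '3', '7', '0', '9', '4']
Total: 6

6


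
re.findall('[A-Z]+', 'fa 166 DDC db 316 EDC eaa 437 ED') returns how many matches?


Pattern '[A-Z]+' finds one or more uppercase letters.
Text: 'fa 166 DDC db 316 EDC eaa 437 ED'
Scanning for matches:
  Match 1: 'DDC'
  Match 2: 'EDC'
  Match 3: 'ED'
Total matches: 3

3


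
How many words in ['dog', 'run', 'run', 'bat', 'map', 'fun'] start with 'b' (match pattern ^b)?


Pattern ^b anchors to start of word. Check which words begin with 'b':
  'dog' -> no
  'run' -> no
  'run' -> no
  'bat' -> MATCH (starts with 'b')
  'map' -> no
  'fun' -> no
Matching words: ['bat']
Count: 1

1


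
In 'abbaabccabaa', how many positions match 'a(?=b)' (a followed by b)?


Lookahead 'a(?=b)' matches 'a' only when followed by 'b'.
String: 'abbaabccabaa'
Checking each position where char is 'a':
  pos 0: 'a' -> MATCH (next='b')
  pos 3: 'a' -> no (next='a')
  pos 4: 'a' -> MATCH (next='b')
  pos 8: 'a' -> MATCH (next='b')
  pos 10: 'a' -> no (next='a')
Matching positions: [0, 4, 8]
Count: 3

3


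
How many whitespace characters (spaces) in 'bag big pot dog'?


\s matches whitespace characters (spaces, tabs, etc.).
Text: 'bag big pot dog'
This text has 4 words separated by spaces.
Number of spaces = number of words - 1 = 4 - 1 = 3

3


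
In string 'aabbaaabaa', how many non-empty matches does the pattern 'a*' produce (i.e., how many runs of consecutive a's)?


Pattern 'a*' matches zero or more a's. We want non-empty runs of consecutive a's.
String: 'aabbaaabaa'
Walking through the string to find runs of a's:
  Run 1: positions 0-1 -> 'aa'
  Run 2: positions 4-6 -> 'aaa'
  Run 3: positions 8-9 -> 'aa'
Non-empty runs found: ['aa', 'aaa', 'aa']
Count: 3

3


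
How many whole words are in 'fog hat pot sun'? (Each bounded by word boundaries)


Word boundaries (\b) mark the start/end of each word.
Text: 'fog hat pot sun'
Splitting by whitespace:
  Word 1: 'fog'
  Word 2: 'hat'
  Word 3: 'pot'
  Word 4: 'sun'
Total whole words: 4

4


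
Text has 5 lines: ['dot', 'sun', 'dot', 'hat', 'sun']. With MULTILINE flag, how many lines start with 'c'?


With MULTILINE flag, ^ matches the start of each line.
Lines: ['dot', 'sun', 'dot', 'hat', 'sun']
Checking which lines start with 'c':
  Line 1: 'dot' -> no
  Line 2: 'sun' -> no
  Line 3: 'dot' -> no
  Line 4: 'hat' -> no
  Line 5: 'sun' -> no
Matching lines: []
Count: 0

0


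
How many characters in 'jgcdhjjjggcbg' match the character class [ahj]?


Character class [ahj] matches any of: {a, h, j}
Scanning string 'jgcdhjjjggcbg' character by character:
  pos 0: 'j' -> MATCH
  pos 1: 'g' -> no
  pos 2: 'c' -> no
  pos 3: 'd' -> no
  pos 4: 'h' -> MATCH
  pos 5: 'j' -> MATCH
  pos 6: 'j' -> MATCH
  pos 7: 'j' -> MATCH
  pos 8: 'g' -> no
  pos 9: 'g' -> no
  pos 10: 'c' -> no
  pos 11: 'b' -> no
  pos 12: 'g' -> no
Total matches: 5

5


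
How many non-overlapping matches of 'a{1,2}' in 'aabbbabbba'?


Pattern 'a{1,2}' matches between 1 and 2 consecutive a's (greedy).
String: 'aabbbabbba'
Finding runs of a's and applying greedy matching:
  Run at pos 0: 'aa' (length 2)
  Run at pos 5: 'a' (length 1)
  Run at pos 9: 'a' (length 1)
Matches: ['aa', 'a', 'a']
Count: 3

3


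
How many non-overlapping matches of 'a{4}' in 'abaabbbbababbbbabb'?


Pattern 'a{4}' matches exactly 4 consecutive a's (greedy, non-overlapping).
String: 'abaabbbbababbbbabb'
Scanning for runs of a's:
  Run at pos 0: 'a' (length 1) -> 0 match(es)
  Run at pos 2: 'aa' (length 2) -> 0 match(es)
  Run at pos 8: 'a' (length 1) -> 0 match(es)
  Run at pos 10: 'a' (length 1) -> 0 match(es)
  Run at pos 15: 'a' (length 1) -> 0 match(es)
Matches found: []
Total: 0

0


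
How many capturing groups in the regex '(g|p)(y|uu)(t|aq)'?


To count capturing groups, count each '(' that starts a group.
Pattern: '(g|p)(y|uu)(t|aq)'
Walking through the pattern:
  Position 0: '(' -> group #1
  Position 5: '(' -> group #2
  Position 11: '(' -> group #3
Total capturing groups: 3

3


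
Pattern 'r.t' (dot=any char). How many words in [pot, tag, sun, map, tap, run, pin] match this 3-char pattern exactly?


Pattern 'r.t' means: starts with 'r', any single char, ends with 't'.
Checking each word (must be exactly 3 chars):
  'pot' (len=3): no
  'tag' (len=3): no
  'sun' (len=3): no
  'map' (len=3): no
  'tap' (len=3): no
  'run' (len=3): no
  'pin' (len=3): no
Matching words: []
Total: 0

0


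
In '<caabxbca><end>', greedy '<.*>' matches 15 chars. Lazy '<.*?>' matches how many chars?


Greedy '<.*>' tries to match as MUCH as possible.
Lazy '<.*?>' tries to match as LITTLE as possible.

String: '<caabxbca><end>'
Greedy '<.*>' starts at first '<' and extends to the LAST '>': '<caabxbca><end>' (15 chars)
Lazy '<.*?>' starts at first '<' and stops at the FIRST '>': '<caabxbca>' (10 chars)

10
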